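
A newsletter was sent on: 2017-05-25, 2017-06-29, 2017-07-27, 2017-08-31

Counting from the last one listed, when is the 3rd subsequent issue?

Every date is a Thursday; gaps 35, 28, 35 days.
Each is the last Thursday of its month (at least one falls on the 29th or later, ruling out '4th Thursday').
Last Thursday of September 2017: 2017-09-28.
Last Thursday of October 2017: 2017-10-26.
November 2017 ends with Thursday 2017-11-30.

2017-11-30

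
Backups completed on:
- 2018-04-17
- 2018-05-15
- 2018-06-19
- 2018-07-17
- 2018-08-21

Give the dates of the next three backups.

Gaps: 28, 35, 28, 35 days — a mix of 28 and 35. Every date is a Tuesday.
Each is the 3rd Tuesday of its month.
September 2018 — 3rd Tuesday is 2018-09-18.
October 2018 — 3rd Tuesday is 2018-10-16.
November 2018 — 3rd Tuesday is 2018-11-20.

2018-09-18, 2018-10-16, 2018-11-20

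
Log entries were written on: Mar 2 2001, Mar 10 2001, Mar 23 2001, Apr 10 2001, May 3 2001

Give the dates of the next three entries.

May 31 2001, Jul 3 2001, Aug 10 2001

Intervals are 8, 13, 18, 23 days — an arithmetic progression with common difference 5.
Next gap: 28 days. May 3 2001 + 28 days = May 31 2001.
Next gap: 33 days. May 31 2001 + 33 days = Jul 3 2001.
Next gap: 38 days. Jul 3 2001 + 38 days = Aug 10 2001.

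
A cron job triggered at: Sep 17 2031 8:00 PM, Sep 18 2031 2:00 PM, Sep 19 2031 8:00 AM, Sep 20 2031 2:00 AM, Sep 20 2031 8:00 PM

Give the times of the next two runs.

The interval is a steady 18 hours (18, 18, 18, 18).
Sep 20 2031 8:00 PM + 18 h = Sep 21 2031 2:00 PM.
Sep 21 2031 2:00 PM + 18 h = Sep 22 2031 8:00 AM.

Sep 21 2031 2:00 PM, Sep 22 2031 8:00 AM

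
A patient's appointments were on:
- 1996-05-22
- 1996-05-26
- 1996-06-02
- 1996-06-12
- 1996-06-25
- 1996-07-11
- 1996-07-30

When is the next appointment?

Gaps: 4, 7, 10, 13, 16, 19 days — each gap is 3 larger than the previous one.
Next gap: 22 days. 1996-07-30 + 22 days = 1996-08-21.

1996-08-21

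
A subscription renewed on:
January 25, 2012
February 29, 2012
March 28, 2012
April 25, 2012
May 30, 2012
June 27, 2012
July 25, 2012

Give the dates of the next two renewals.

All Wednesdays; the gaps (35, 28, 28, 35, 28, 28) vary with month length.
This is the last Wednesday of each month.
August 2012 ends with Wednesday August 29, 2012.
September 2012 ends with Wednesday September 26, 2012.

August 29, 2012; September 26, 2012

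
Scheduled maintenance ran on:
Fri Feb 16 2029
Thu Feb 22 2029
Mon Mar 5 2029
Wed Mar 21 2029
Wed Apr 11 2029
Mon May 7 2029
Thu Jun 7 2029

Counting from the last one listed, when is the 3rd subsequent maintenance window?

Mon Oct 8 2029

Gaps: 6, 11, 16, 21, 26, 31 days — each gap is 5 larger than the previous one.
Next gap: 36 days. Thu Jun 7 2029 + 36 days = Fri Jul 13 2029.
Next gap: 41 days. Fri Jul 13 2029 + 41 days = Thu Aug 23 2029.
Next gap: 46 days. Thu Aug 23 2029 + 46 days = Mon Oct 8 2029.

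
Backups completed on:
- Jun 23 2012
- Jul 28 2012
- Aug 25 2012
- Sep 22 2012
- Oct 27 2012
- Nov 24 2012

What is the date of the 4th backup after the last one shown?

These are Saturdays at 28- or 35-day spacing (35, 28, 28, 35, 28).
The pattern: 4th Saturday of the month.
December 2012 — 4th Saturday is Dec 22 2012.
January 2013 — 4th Saturday is Jan 26 2013.
4th Saturday of February 2013: Feb 23 2013.
March 2013 — 4th Saturday is Mar 23 2013.

Mar 23 2013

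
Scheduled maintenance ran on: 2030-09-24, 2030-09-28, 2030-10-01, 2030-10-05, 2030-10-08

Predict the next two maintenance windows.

2030-10-12, 2030-10-15

Gaps: 4, 3, 4, 3 days — not constant, but cyclic with period 2.
The events fall on every Tuesday and Saturday.
Next Saturday: 2030-10-12.
Next Tuesday: 2030-10-15.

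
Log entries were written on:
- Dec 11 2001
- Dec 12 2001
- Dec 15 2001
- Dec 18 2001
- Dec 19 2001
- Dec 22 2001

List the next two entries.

Dec 25 2001, Dec 26 2001

The gap pattern 1, 3, 3, 1, 3 repeats every 3 events.
These are the Tuesdays, Wednesdays and Saturdays of each week.
The following Tuesday is Dec 25 2001.
The following Wednesday is Dec 26 2001.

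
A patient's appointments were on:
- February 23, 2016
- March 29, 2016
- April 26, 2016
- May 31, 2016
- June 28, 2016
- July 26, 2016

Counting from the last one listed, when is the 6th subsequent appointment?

January 31, 2017

These are Tuesdays with 35, 28, 35, 28, 28-day gaps.
Each is the final Tuesday of its month — March 29, 2016 is past the 28th, so '4th Tuesday' doesn't fit.
Last Tuesday of August 2016: August 30, 2016.
September 2016 ends with Tuesday September 27, 2016.
Last Tuesday of October 2016: October 25, 2016.
November 2016 ends with Tuesday November 29, 2016.
Last Tuesday of December 2016: December 27, 2016.
Last Tuesday of January 2017: January 31, 2017.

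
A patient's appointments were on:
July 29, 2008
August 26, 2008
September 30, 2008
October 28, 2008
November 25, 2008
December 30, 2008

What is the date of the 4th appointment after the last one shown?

April 28, 2009

These are Tuesdays with 28, 35, 28, 28, 35-day gaps.
Each is the final Tuesday of its month — July 29, 2008 is past the 28th, so '4th Tuesday' doesn't fit.
January 2009 ends with Tuesday January 27, 2009.
February 2009 ends with Tuesday February 24, 2009.
Last Tuesday of March 2009: March 31, 2009.
Last Tuesday of April 2009: April 28, 2009.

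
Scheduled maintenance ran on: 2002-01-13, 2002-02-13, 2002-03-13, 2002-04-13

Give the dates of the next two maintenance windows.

The day-of-month is always 13 (31, 28, 31 days between events).
So this recurs on the 13th of each month.
Next: May 2002 → 2002-05-13.
Next: June 2002 → 2002-06-13.

2002-05-13, 2002-06-13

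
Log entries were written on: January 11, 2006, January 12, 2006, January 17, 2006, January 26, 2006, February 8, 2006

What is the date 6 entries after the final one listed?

July 20, 2006

The spacing grows by 4 each time: 1, 5, 9, 13 days.
Next gap: 17 days. February 8, 2006 + 17 days = February 25, 2006.
Next gap: 21 days. February 25, 2006 + 21 days = March 18, 2006.
Next gap: 25 days. March 18, 2006 + 25 days = April 12, 2006.
Next gap: 29 days. April 12, 2006 + 29 days = May 11, 2006.
Next gap: 33 days. May 11, 2006 + 33 days = June 13, 2006.
Next gap: 37 days. June 13, 2006 + 37 days = July 20, 2006.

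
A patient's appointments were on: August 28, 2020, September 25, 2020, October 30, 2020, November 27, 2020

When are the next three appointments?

December 25, 2020; January 29, 2021; February 26, 2021

All Fridays; the gaps (28, 35, 28) vary with month length.
This is the last Friday of each month.
December 2020 ends with Friday December 25, 2020.
Last Friday of January 2021: January 29, 2021.
Last Friday of February 2021: February 26, 2021.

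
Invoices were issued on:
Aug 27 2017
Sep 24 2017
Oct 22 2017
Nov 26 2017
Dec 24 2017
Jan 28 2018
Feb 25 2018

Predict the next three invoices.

Mar 25 2018, Apr 22 2018, May 27 2018

All dates are Sundays, 28, 28, 35, 28, 35, 28 days apart.
Specifically, the 4th Sunday of each month.
March 2018 — 4th Sunday is Mar 25 2018.
4th Sunday of April 2018: Apr 22 2018.
4th Sunday of May 2018: May 27 2018.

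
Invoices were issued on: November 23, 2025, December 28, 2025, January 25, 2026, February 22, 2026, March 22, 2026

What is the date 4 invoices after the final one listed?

July 26, 2026

These are Sundays at 28- or 35-day spacing (35, 28, 28, 28).
The pattern: 4th Sunday of the month.
April 2026 — 4th Sunday is April 26, 2026.
4th Sunday of May 2026: May 24, 2026.
June 2026 — 4th Sunday is June 28, 2026.
July 2026 — 4th Sunday is July 26, 2026.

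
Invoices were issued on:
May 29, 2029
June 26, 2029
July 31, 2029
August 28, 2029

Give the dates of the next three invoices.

September 25, 2029; October 30, 2029; November 27, 2029

These are Tuesdays with 28, 35, 28-day gaps.
Each is the final Tuesday of its month — May 29, 2029 is past the 28th, so '4th Tuesday' doesn't fit.
Last Tuesday of September 2029: September 25, 2029.
October 2029 ends with Tuesday October 30, 2029.
November 2029 ends with Tuesday November 27, 2029.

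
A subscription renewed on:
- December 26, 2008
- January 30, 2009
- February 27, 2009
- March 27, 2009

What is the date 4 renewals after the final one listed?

Every date is a Friday; gaps 35, 28, 28 days.
Each is the last Friday of its month (at least one falls on the 29th or later, ruling out '4th Friday').
April 2009 ends with Friday April 24, 2009.
May 2009 ends with Friday May 29, 2009.
Last Friday of June 2009: June 26, 2009.
July 2009 ends with Friday July 31, 2009.

July 31, 2009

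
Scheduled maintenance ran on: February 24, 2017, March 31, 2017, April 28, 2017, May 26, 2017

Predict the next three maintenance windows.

Every date is a Friday; gaps 35, 28, 28 days.
Each is the last Friday of its month (at least one falls on the 29th or later, ruling out '4th Friday').
June 2017 ends with Friday June 30, 2017.
July 2017 ends with Friday July 28, 2017.
August 2017 ends with Friday August 25, 2017.

June 30, 2017; July 28, 2017; August 25, 2017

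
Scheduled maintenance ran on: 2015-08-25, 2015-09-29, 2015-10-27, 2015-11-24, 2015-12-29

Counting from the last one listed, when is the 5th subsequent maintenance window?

2016-05-31

These are Tuesdays with 35, 28, 28, 35-day gaps.
Each is the final Tuesday of its month — 2015-09-29 is past the 28th, so '4th Tuesday' doesn't fit.
January 2016 ends with Tuesday 2016-01-26.
Last Tuesday of February 2016: 2016-02-23.
Last Tuesday of March 2016: 2016-03-29.
April 2016 ends with Tuesday 2016-04-26.
Last Tuesday of May 2016: 2016-05-31.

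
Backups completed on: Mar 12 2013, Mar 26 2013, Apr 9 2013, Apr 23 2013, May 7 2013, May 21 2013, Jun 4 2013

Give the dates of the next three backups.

Every event comes 14 days after the last (14, 14, 14, 14, 14, 14).
Jun 4 2013 + 14 days = Jun 18 2013.
Jun 18 2013 + 14 days = Jul 2 2013.
Jul 2 2013 + 14 days = Jul 16 2013.

Jun 18 2013, Jul 2 2013, Jul 16 2013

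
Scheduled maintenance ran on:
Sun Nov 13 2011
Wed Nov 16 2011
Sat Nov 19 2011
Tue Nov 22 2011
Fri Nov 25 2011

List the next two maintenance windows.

Every event comes 3 days after the last (3, 3, 3, 3).
Fri Nov 25 2011 + 3 days = Mon Nov 28 2011.
Mon Nov 28 2011 + 3 days = Thu Dec 1 2011.

Mon Nov 28 2011, Thu Dec 1 2011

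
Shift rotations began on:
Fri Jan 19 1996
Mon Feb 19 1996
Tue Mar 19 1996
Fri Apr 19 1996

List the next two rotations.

The day-of-month is always 19 (31, 29, 31 days between events).
So this recurs on the 19th of each month.
Next: May 1996 → Sun May 19 1996.
Next: June 1996 → Wed Jun 19 1996.

Sun May 19 1996, Wed Jun 19 1996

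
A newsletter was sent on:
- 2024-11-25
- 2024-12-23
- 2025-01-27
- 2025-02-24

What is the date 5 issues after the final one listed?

Gaps: 28, 35, 28 days — a mix of 28 and 35. Every date is a Monday.
Each is the 4th Monday of its month.
4th Monday of March 2025: 2025-03-24.
4th Monday of April 2025: 2025-04-28.
May 2025 — 4th Monday is 2025-05-26.
June 2025 — 4th Monday is 2025-06-23.
4th Monday of July 2025: 2025-07-28.

2025-07-28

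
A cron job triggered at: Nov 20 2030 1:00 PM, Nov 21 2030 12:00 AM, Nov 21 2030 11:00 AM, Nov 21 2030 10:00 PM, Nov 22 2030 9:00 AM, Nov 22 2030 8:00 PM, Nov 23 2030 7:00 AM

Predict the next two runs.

Spacing: 11, 11, 11, 11, 11, 11 h — constant 11 h.
Nov 23 2030 7:00 AM + 11 h = Nov 23 2030 6:00 PM.
Nov 23 2030 6:00 PM + 11 h = Nov 24 2030 5:00 AM.

Nov 23 2030 6:00 PM, Nov 24 2030 5:00 AM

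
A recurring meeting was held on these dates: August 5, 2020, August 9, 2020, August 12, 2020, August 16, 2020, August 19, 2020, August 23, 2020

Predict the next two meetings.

The gap pattern 4, 3, 4, 3, 4 repeats every 2 events.
These are the Wednesdays and Sundays of each week.
The following Wednesday is August 26, 2020.
Next Sunday: August 30, 2020.

August 26, 2020; August 30, 2020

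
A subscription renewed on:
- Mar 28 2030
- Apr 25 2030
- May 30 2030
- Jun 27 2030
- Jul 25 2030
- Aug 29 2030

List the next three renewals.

These are Thursdays with 28, 35, 28, 28, 35-day gaps.
Each is the final Thursday of its month — May 30 2030 is past the 28th, so '4th Thursday' doesn't fit.
September 2030 ends with Thursday Sep 26 2030.
Last Thursday of October 2030: Oct 31 2030.
Last Thursday of November 2030: Nov 28 2030.

Sep 26 2030, Oct 31 2030, Nov 28 2030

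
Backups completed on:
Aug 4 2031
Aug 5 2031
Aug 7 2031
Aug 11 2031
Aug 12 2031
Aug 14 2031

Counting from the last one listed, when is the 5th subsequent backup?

The gap pattern 1, 2, 4, 1, 2 repeats every 3 events.
These are the Mondays, Tuesdays and Thursdays of each week.
The following Monday is Aug 18 2031.
The following Tuesday is Aug 19 2031.
Next Thursday: Aug 21 2031.
The following Monday is Aug 25 2031.
Next Tuesday: Aug 26 2031.

Aug 26 2031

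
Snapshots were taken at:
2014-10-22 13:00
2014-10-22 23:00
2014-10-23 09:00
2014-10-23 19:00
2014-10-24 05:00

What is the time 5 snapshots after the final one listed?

The interval is a steady 10 hours (10, 10, 10, 10).
2014-10-24 05:00 + 10 h = 2014-10-24 15:00.
2014-10-24 15:00 + 10 h = 2014-10-25 01:00.
2014-10-25 01:00 + 10 h = 2014-10-25 11:00.
2014-10-25 11:00 + 10 h = 2014-10-25 21:00.
2014-10-25 21:00 + 10 h = 2014-10-26 07:00.

2014-10-26 07:00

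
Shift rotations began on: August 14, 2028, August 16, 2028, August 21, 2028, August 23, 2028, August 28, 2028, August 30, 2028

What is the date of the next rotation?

September 4, 2028

Every event lands on a Monday or Wednesday (gaps cycle 2, 5, 2, 5, 2).
So the schedule is: every Monday and Wednesday.
Next Monday: September 4, 2028.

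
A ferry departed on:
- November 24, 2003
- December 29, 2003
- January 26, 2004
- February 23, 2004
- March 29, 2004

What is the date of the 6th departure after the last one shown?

September 27, 2004

All Mondays; the gaps (35, 28, 28, 35) vary with month length.
This is the last Monday of each month.
April 2004 ends with Monday April 26, 2004.
May 2004 ends with Monday May 31, 2004.
Last Monday of June 2004: June 28, 2004.
July 2004 ends with Monday July 26, 2004.
Last Monday of August 2004: August 30, 2004.
September 2004 ends with Monday September 27, 2004.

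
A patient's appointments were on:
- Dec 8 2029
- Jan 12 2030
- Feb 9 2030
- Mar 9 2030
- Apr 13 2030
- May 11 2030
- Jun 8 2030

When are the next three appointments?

Jul 13 2030, Aug 10 2030, Sep 14 2030

These are Saturdays at 28- or 35-day spacing (35, 28, 28, 35, 28, 28).
The pattern: 2nd Saturday of the month.
2nd Saturday of July 2030: Jul 13 2030.
2nd Saturday of August 2030: Aug 10 2030.
2nd Saturday of September 2030: Sep 14 2030.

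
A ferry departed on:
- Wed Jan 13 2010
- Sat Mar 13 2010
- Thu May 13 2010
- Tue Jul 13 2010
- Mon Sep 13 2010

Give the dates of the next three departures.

Sat Nov 13 2010, Thu Jan 13 2011, Sun Mar 13 2011

Each date is the 13th; the gaps (59, 61, 61, 62) track the month lengths.
The rule is the 13th of every 2 months.
November 2010: Sat Nov 13 2010.
January 2011: Thu Jan 13 2011.
March 2011: Sun Mar 13 2011.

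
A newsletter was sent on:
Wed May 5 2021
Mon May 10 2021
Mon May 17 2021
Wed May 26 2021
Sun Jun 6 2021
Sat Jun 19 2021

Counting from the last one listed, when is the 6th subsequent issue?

Gaps: 5, 7, 9, 11, 13 days — each gap is 2 larger than the previous one.
Next gap: 15 days. Sat Jun 19 2021 + 15 days = Sun Jul 4 2021.
Next gap: 17 days. Sun Jul 4 2021 + 17 days = Wed Jul 21 2021.
Next gap: 19 days. Wed Jul 21 2021 + 19 days = Mon Aug 9 2021.
Next gap: 21 days. Mon Aug 9 2021 + 21 days = Mon Aug 30 2021.
Next gap: 23 days. Mon Aug 30 2021 + 23 days = Wed Sep 22 2021.
Next gap: 25 days. Wed Sep 22 2021 + 25 days = Sun Oct 17 2021.

Sun Oct 17 2021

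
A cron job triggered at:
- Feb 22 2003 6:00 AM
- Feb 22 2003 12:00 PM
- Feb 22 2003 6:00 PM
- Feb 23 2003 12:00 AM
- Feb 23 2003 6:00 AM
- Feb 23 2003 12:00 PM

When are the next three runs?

Feb 23 2003 6:00 PM, Feb 24 2003 12:00 AM, Feb 24 2003 6:00 AM

The interval is a steady 6 hours (6, 6, 6, 6, 6).
Feb 23 2003 12:00 PM + 6 h = Feb 23 2003 6:00 PM.
Feb 23 2003 6:00 PM + 6 h = Feb 24 2003 12:00 AM.
Feb 24 2003 12:00 AM + 6 h = Feb 24 2003 6:00 AM.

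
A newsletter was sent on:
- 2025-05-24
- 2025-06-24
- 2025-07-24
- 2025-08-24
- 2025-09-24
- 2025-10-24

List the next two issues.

2025-11-24, 2025-12-24

The day-of-month is always 24 (31, 30, 31, 31, 30 days between events).
So this recurs on the 24th of each month.
November 2025: 2025-11-24.
December 2025: 2025-12-24.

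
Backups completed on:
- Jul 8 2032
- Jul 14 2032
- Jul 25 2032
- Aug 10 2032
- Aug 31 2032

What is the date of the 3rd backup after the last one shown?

Gaps: 6, 11, 16, 21 days — each gap is 5 larger than the previous one.
Next gap: 26 days. Aug 31 2032 + 26 days = Sep 26 2032.
Next gap: 31 days. Sep 26 2032 + 31 days = Oct 27 2032.
Next gap: 36 days. Oct 27 2032 + 36 days = Dec 2 2032.

Dec 2 2032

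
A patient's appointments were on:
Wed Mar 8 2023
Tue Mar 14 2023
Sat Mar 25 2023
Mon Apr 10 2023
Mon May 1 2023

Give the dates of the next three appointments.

Gaps: 6, 11, 16, 21 days — each gap is 5 larger than the previous one.
Next gap: 26 days. Mon May 1 2023 + 26 days = Sat May 27 2023.
Next gap: 31 days. Sat May 27 2023 + 31 days = Tue Jun 27 2023.
Next gap: 36 days. Tue Jun 27 2023 + 36 days = Wed Aug 2 2023.

Sat May 27 2023, Tue Jun 27 2023, Wed Aug 2 2023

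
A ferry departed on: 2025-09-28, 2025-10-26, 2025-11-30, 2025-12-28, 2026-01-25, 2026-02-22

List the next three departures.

2026-03-29, 2026-04-26, 2026-05-31

These are Sundays with 28, 35, 28, 28, 28-day gaps.
Each is the final Sunday of its month — 2025-11-30 is past the 28th, so '4th Sunday' doesn't fit.
March 2026 ends with Sunday 2026-03-29.
April 2026 ends with Sunday 2026-04-26.
Last Sunday of May 2026: 2026-05-31.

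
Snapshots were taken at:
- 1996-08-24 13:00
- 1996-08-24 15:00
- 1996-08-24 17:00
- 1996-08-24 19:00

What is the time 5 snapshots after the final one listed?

1996-08-25 05:00

Spacing: 2, 2, 2 h — constant 2 h.
1996-08-24 19:00 + 2 h = 1996-08-24 21:00.
1996-08-24 21:00 + 2 h = 1996-08-24 23:00.
1996-08-24 23:00 + 2 h = 1996-08-25 01:00.
1996-08-25 01:00 + 2 h = 1996-08-25 03:00.
1996-08-25 03:00 + 2 h = 1996-08-25 05:00.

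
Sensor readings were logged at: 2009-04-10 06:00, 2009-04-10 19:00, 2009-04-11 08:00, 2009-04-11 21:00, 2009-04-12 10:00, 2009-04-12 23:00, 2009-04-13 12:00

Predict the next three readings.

2009-04-14 01:00, 2009-04-14 14:00, 2009-04-15 03:00

Spacing: 13, 13, 13, 13, 13, 13 h — constant 13 h.
2009-04-13 12:00 + 13 h = 2009-04-14 01:00.
2009-04-14 01:00 + 13 h = 2009-04-14 14:00.
2009-04-14 14:00 + 13 h = 2009-04-15 03:00.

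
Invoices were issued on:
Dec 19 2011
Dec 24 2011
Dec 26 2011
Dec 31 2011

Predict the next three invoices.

Every event lands on a Monday or Saturday (gaps cycle 5, 2, 5).
So the schedule is: every Monday and Saturday.
Next Monday: Jan 2 2012.
The following Saturday is Jan 7 2012.
The following Monday is Jan 9 2012.

Jan 2 2012, Jan 7 2012, Jan 9 2012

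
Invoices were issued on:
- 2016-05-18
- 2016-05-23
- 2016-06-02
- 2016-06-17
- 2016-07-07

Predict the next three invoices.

Gaps: 5, 10, 15, 20 days — each gap is 5 larger than the previous one.
Next gap: 25 days. 2016-07-07 + 25 days = 2016-08-01.
Next gap: 30 days. 2016-08-01 + 30 days = 2016-08-31.
Next gap: 35 days. 2016-08-31 + 35 days = 2016-10-05.

2016-08-01, 2016-08-31, 2016-10-05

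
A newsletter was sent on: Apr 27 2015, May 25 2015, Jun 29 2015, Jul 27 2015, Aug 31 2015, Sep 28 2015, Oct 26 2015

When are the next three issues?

Nov 30 2015, Dec 28 2015, Jan 25 2016

All Mondays; the gaps (28, 35, 28, 35, 28, 28) vary with month length.
This is the last Monday of each month.
Last Monday of November 2015: Nov 30 2015.
December 2015 ends with Monday Dec 28 2015.
January 2016 ends with Monday Jan 25 2016.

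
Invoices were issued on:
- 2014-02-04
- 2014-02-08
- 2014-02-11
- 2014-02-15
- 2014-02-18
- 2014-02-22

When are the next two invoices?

2014-02-25, 2014-03-01

The gap pattern 4, 3, 4, 3, 4 repeats every 2 events.
These are the Tuesdays and Saturdays of each week.
The following Tuesday is 2014-02-25.
The following Saturday is 2014-03-01.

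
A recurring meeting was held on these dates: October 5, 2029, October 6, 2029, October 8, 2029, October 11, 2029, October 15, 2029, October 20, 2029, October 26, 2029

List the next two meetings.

November 2, 2029; November 10, 2029

The spacing grows by 1 each time: 1, 2, 3, 4, 5, 6 days.
Next gap: 7 days. October 26, 2029 + 7 days = November 2, 2029.
Next gap: 8 days. November 2, 2029 + 8 days = November 10, 2029.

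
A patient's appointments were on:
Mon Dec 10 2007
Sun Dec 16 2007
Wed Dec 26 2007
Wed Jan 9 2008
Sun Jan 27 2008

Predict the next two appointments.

Mon Feb 18 2008, Sat Mar 15 2008

Gaps: 6, 10, 14, 18 days — each gap is 4 larger than the previous one.
Next gap: 22 days. Sun Jan 27 2008 + 22 days = Mon Feb 18 2008.
Next gap: 26 days. Mon Feb 18 2008 + 26 days = Sat Mar 15 2008.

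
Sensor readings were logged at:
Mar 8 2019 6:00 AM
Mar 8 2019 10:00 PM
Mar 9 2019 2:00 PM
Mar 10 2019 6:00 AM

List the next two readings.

Mar 10 2019 10:00 PM, Mar 11 2019 2:00 PM

Gaps: 16, 16, 16 hours — each event is 16 hours after the previous one.
Mar 10 2019 6:00 AM + 16 h = Mar 10 2019 10:00 PM.
Mar 10 2019 10:00 PM + 16 h = Mar 11 2019 2:00 PM.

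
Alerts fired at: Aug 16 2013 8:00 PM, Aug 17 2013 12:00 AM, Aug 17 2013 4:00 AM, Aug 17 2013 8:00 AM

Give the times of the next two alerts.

Gaps: 4, 4, 4 hours — each event is 4 hours after the previous one.
Aug 17 2013 8:00 AM + 4 h = Aug 17 2013 12:00 PM.
Aug 17 2013 12:00 PM + 4 h = Aug 17 2013 4:00 PM.

Aug 17 2013 12:00 PM, Aug 17 2013 4:00 PM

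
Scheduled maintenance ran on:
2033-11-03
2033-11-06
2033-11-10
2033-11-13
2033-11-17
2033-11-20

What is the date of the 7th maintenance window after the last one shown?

2033-12-15

The gap pattern 3, 4, 3, 4, 3 repeats every 2 events.
These are the Thursdays and Sundays of each week.
The following Thursday is 2033-11-24.
Next Sunday: 2033-11-27.
The following Thursday is 2033-12-01.
Next Sunday: 2033-12-04.
Next Thursday: 2033-12-08.
Next Sunday: 2033-12-11.
The following Thursday is 2033-12-15.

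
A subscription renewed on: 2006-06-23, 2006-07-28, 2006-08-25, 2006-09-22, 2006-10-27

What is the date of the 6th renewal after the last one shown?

These are Fridays at 28- or 35-day spacing (35, 28, 28, 35).
The pattern: 4th Friday of the month.
4th Friday of November 2006: 2006-11-24.
4th Friday of December 2006: 2006-12-22.
January 2007 — 4th Friday is 2007-01-26.
February 2007 — 4th Friday is 2007-02-23.
4th Friday of March 2007: 2007-03-23.
April 2007 — 4th Friday is 2007-04-27.

2007-04-27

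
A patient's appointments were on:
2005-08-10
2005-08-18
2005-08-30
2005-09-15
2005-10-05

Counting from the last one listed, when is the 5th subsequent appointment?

The spacing grows by 4 each time: 8, 12, 16, 20 days.
Next gap: 24 days. 2005-10-05 + 24 days = 2005-10-29.
Next gap: 28 days. 2005-10-29 + 28 days = 2005-11-26.
Next gap: 32 days. 2005-11-26 + 32 days = 2005-12-28.
Next gap: 36 days. 2005-12-28 + 36 days = 2006-02-02.
Next gap: 40 days. 2006-02-02 + 40 days = 2006-03-14.

2006-03-14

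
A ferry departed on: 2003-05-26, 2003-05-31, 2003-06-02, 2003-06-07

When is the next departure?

Every event lands on a Monday or Saturday (gaps cycle 5, 2, 5).
So the schedule is: every Monday and Saturday.
The following Monday is 2003-06-09.

2003-06-09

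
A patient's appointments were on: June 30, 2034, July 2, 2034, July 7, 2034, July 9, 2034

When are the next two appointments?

July 14, 2034; July 16, 2034

Every event lands on a Friday or Sunday (gaps cycle 2, 5, 2).
So the schedule is: every Friday and Sunday.
The following Friday is July 14, 2034.
Next Sunday: July 16, 2034.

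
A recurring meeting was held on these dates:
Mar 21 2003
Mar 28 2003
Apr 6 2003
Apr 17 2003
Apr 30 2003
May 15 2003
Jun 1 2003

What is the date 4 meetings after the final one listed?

Aug 28 2003

Intervals are 7, 9, 11, 13, 15, 17 days — an arithmetic progression with common difference 2.
Next gap: 19 days. Jun 1 2003 + 19 days = Jun 20 2003.
Next gap: 21 days. Jun 20 2003 + 21 days = Jul 11 2003.
Next gap: 23 days. Jul 11 2003 + 23 days = Aug 3 2003.
Next gap: 25 days. Aug 3 2003 + 25 days = Aug 28 2003.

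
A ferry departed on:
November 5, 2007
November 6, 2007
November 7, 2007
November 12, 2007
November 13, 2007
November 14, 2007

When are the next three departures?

November 19, 2007; November 20, 2007; November 21, 2007

The gap pattern 1, 1, 5, 1, 1 repeats every 3 events.
These are the Mondays, Tuesdays and Wednesdays of each week.
The following Monday is November 19, 2007.
Next Tuesday: November 20, 2007.
Next Wednesday: November 21, 2007.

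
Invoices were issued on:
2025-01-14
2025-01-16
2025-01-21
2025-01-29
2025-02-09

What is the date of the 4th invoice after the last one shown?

2025-04-24

Gaps: 2, 5, 8, 11 days — each gap is 3 larger than the previous one.
Next gap: 14 days. 2025-02-09 + 14 days = 2025-02-23.
Next gap: 17 days. 2025-02-23 + 17 days = 2025-03-12.
Next gap: 20 days. 2025-03-12 + 20 days = 2025-04-01.
Next gap: 23 days. 2025-04-01 + 23 days = 2025-04-24.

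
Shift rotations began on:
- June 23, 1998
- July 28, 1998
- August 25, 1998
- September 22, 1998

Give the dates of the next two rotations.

October 27, 1998; November 24, 1998

These are Tuesdays at 28- or 35-day spacing (35, 28, 28).
The pattern: 4th Tuesday of the month.
October 1998 — 4th Tuesday is October 27, 1998.
4th Tuesday of November 1998: November 24, 1998.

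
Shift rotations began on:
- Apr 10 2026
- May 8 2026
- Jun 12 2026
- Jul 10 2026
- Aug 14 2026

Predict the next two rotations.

These are Fridays at 28- or 35-day spacing (28, 35, 28, 35).
The pattern: 2nd Friday of the month.
September 2026 — 2nd Friday is Sep 11 2026.
October 2026 — 2nd Friday is Oct 9 2026.

Sep 11 2026, Oct 9 2026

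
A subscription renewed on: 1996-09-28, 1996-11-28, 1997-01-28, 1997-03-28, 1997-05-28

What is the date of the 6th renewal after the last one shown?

Gaps: 61, 61, 59, 61 days — not constant. Every event is on the 28th of the month.
Pattern: the 28th of every 2 months.
July 1997: 1997-07-28.
Next: September 1997 → 1997-09-28.
November 1997: 1997-11-28.
January 1998: 1998-01-28.
Next: March 1998 → 1998-03-28.
May 1998: 1998-05-28.

1998-05-28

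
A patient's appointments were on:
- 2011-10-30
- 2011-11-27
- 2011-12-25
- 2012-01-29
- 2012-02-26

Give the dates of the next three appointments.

2012-03-25, 2012-04-29, 2012-05-27

All Sundays; the gaps (28, 28, 35, 28) vary with month length.
This is the last Sunday of each month.
Last Sunday of March 2012: 2012-03-25.
Last Sunday of April 2012: 2012-04-29.
Last Sunday of May 2012: 2012-05-27.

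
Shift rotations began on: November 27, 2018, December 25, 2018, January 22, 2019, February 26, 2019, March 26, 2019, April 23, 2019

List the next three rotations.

All dates are Tuesdays, 28, 28, 35, 28, 28 days apart.
Specifically, the 4th Tuesday of each month.
4th Tuesday of May 2019: May 28, 2019.
4th Tuesday of June 2019: June 25, 2019.
July 2019 — 4th Tuesday is July 23, 2019.

May 28, 2019; June 25, 2019; July 23, 2019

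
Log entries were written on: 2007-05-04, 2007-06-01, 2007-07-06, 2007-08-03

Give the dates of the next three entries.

All dates are Fridays, 28, 35, 28 days apart.
Specifically, the 1st Friday of each month.
September 2007 — 1st Friday is 2007-09-07.
1st Friday of October 2007: 2007-10-05.
1st Friday of November 2007: 2007-11-02.

2007-09-07, 2007-10-05, 2007-11-02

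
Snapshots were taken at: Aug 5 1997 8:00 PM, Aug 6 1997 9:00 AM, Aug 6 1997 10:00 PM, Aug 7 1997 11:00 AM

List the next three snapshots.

Spacing: 13, 13, 13 h — constant 13 h.
Aug 7 1997 11:00 AM + 13 h = Aug 8 1997 12:00 AM.
Aug 8 1997 12:00 AM + 13 h = Aug 8 1997 1:00 PM.
Aug 8 1997 1:00 PM + 13 h = Aug 9 1997 2:00 AM.

Aug 8 1997 12:00 AM, Aug 8 1997 1:00 PM, Aug 9 1997 2:00 AM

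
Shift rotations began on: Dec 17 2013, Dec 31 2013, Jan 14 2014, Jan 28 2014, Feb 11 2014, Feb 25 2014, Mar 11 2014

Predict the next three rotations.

The spacing is 14, 14, 14, 14, 14, 14 days — always 14 days.
Mar 11 2014 + 14 days = Mar 25 2014.
Mar 25 2014 + 14 days = Apr 8 2014.
Apr 8 2014 + 14 days = Apr 22 2014.

Mar 25 2014, Apr 8 2014, Apr 22 2014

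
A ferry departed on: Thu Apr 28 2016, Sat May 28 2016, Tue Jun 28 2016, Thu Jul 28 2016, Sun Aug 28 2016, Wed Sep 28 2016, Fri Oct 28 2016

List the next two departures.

Gaps: 30, 31, 30, 31, 31, 30 days — not constant. Every event is on the 28th of the month.
Pattern: the 28th of each month.
November 2016: Mon Nov 28 2016.
December 2016: Wed Dec 28 2016.

Mon Nov 28 2016, Wed Dec 28 2016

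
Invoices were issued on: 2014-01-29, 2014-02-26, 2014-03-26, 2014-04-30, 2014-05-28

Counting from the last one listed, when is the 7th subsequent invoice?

Every date is a Wednesday; gaps 28, 28, 35, 28 days.
Each is the last Wednesday of its month (at least one falls on the 29th or later, ruling out '4th Wednesday').
Last Wednesday of June 2014: 2014-06-25.
July 2014 ends with Wednesday 2014-07-30.
Last Wednesday of August 2014: 2014-08-27.
September 2014 ends with Wednesday 2014-09-24.
October 2014 ends with Wednesday 2014-10-29.
Last Wednesday of November 2014: 2014-11-26.
Last Wednesday of December 2014: 2014-12-31.

2014-12-31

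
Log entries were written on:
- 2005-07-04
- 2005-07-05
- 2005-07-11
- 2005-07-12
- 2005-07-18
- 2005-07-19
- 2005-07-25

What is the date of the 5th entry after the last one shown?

2005-08-09

The gap pattern 1, 6, 1, 6, 1, 6 repeats every 2 events.
These are the Mondays and Tuesdays of each week.
The following Tuesday is 2005-07-26.
The following Monday is 2005-08-01.
The following Tuesday is 2005-08-02.
Next Monday: 2005-08-08.
Next Tuesday: 2005-08-09.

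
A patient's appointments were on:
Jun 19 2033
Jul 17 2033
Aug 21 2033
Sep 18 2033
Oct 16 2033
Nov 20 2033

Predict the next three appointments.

Gaps: 28, 35, 28, 28, 35 days — a mix of 28 and 35. Every date is a Sunday.
Each is the 3rd Sunday of its month.
December 2033 — 3rd Sunday is Dec 18 2033.
January 2034 — 3rd Sunday is Jan 15 2034.
February 2034 — 3rd Sunday is Feb 19 2034.

Dec 18 2033, Jan 15 2034, Feb 19 2034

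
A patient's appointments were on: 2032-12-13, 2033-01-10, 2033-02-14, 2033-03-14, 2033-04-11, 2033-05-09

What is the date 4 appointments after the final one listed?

2033-09-12

These are Mondays at 28- or 35-day spacing (28, 35, 28, 28, 28).
The pattern: 2nd Monday of the month.
June 2033 — 2nd Monday is 2033-06-13.
July 2033 — 2nd Monday is 2033-07-11.
August 2033 — 2nd Monday is 2033-08-08.
September 2033 — 2nd Monday is 2033-09-12.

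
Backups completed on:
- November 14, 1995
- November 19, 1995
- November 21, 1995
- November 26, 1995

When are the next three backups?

November 28, 1995; December 3, 1995; December 5, 1995

The gap pattern 5, 2, 5 repeats every 2 events.
These are the Tuesdays and Sundays of each week.
The following Tuesday is November 28, 1995.
Next Sunday: December 3, 1995.
The following Tuesday is December 5, 1995.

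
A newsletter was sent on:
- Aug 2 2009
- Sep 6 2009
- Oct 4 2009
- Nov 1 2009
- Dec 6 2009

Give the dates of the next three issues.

Jan 3 2010, Feb 7 2010, Mar 7 2010

These are Sundays at 28- or 35-day spacing (35, 28, 28, 35).
The pattern: 1st Sunday of the month.
1st Sunday of January 2010: Jan 3 2010.
1st Sunday of February 2010: Feb 7 2010.
1st Sunday of March 2010: Mar 7 2010.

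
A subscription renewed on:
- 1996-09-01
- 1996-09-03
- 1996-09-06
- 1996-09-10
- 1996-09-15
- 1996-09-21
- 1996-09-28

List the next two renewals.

1996-10-06, 1996-10-15

The spacing grows by 1 each time: 2, 3, 4, 5, 6, 7 days.
Next gap: 8 days. 1996-09-28 + 8 days = 1996-10-06.
Next gap: 9 days. 1996-10-06 + 9 days = 1996-10-15.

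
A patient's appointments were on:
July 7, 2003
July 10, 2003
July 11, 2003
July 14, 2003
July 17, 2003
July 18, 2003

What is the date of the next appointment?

July 21, 2003

The gap pattern 3, 1, 3, 3, 1 repeats every 3 events.
These are the Mondays, Thursdays and Fridays of each week.
Next Monday: July 21, 2003.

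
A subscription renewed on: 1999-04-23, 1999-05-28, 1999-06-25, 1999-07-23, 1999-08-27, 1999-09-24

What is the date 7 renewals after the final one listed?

Gaps: 35, 28, 28, 35, 28 days — a mix of 28 and 35. Every date is a Friday.
Each is the 4th Friday of its month.
October 1999 — 4th Friday is 1999-10-22.
4th Friday of November 1999: 1999-11-26.
4th Friday of December 1999: 1999-12-24.
4th Friday of January 2000: 2000-01-28.
February 2000 — 4th Friday is 2000-02-25.
4th Friday of March 2000: 2000-03-24.
April 2000 — 4th Friday is 2000-04-28.

2000-04-28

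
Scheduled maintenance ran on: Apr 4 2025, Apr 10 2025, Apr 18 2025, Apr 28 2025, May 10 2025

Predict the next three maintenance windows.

The spacing grows by 2 each time: 6, 8, 10, 12 days.
Next gap: 14 days. May 10 2025 + 14 days = May 24 2025.
Next gap: 16 days. May 24 2025 + 16 days = Jun 9 2025.
Next gap: 18 days. Jun 9 2025 + 18 days = Jun 27 2025.

May 24 2025, Jun 9 2025, Jun 27 2025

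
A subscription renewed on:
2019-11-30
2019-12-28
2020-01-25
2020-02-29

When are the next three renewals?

2020-03-28, 2020-04-25, 2020-05-30

These are Saturdays with 28, 28, 35-day gaps.
Each is the final Saturday of its month — 2019-11-30 is past the 28th, so '4th Saturday' doesn't fit.
March 2020 ends with Saturday 2020-03-28.
April 2020 ends with Saturday 2020-04-25.
Last Saturday of May 2020: 2020-05-30.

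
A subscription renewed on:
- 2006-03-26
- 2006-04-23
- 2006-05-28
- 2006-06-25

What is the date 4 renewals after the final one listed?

2006-10-22

Gaps: 28, 35, 28 days — a mix of 28 and 35. Every date is a Sunday.
Each is the 4th Sunday of its month.
July 2006 — 4th Sunday is 2006-07-23.
August 2006 — 4th Sunday is 2006-08-27.
September 2006 — 4th Sunday is 2006-09-24.
4th Sunday of October 2006: 2006-10-22.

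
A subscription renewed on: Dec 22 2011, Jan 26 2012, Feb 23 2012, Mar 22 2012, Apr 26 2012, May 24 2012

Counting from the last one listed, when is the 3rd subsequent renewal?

These are Thursdays at 28- or 35-day spacing (35, 28, 28, 35, 28).
The pattern: 4th Thursday of the month.
June 2012 — 4th Thursday is Jun 28 2012.
4th Thursday of July 2012: Jul 26 2012.
4th Thursday of August 2012: Aug 23 2012.

Aug 23 2012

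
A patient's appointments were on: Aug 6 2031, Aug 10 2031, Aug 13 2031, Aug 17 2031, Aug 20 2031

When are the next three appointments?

Aug 24 2031, Aug 27 2031, Aug 31 2031

Gaps: 4, 3, 4, 3 days — not constant, but cyclic with period 2.
The events fall on every Wednesday and Sunday.
Next Sunday: Aug 24 2031.
Next Wednesday: Aug 27 2031.
The following Sunday is Aug 31 2031.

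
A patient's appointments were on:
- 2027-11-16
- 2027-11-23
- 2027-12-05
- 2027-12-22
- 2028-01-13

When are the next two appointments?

2028-02-09, 2028-03-12

Intervals are 7, 12, 17, 22 days — an arithmetic progression with common difference 5.
Next gap: 27 days. 2028-01-13 + 27 days = 2028-02-09.
Next gap: 32 days. 2028-02-09 + 32 days = 2028-03-12.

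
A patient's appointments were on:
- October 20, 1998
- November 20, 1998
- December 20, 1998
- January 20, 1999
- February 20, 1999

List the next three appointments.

Each date is the 20th; the gaps (31, 30, 31, 31) track the month lengths.
The rule is the 20th of each month.
March 1999: March 20, 1999.
Next: April 1999 → April 20, 1999.
May 1999: May 20, 1999.

March 20, 1999; April 20, 1999; May 20, 1999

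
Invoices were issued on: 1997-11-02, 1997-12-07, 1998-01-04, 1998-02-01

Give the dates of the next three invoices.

1998-03-01, 1998-04-05, 1998-05-03

Gaps: 35, 28, 28 days — a mix of 28 and 35. Every date is a Sunday.
Each is the 1st Sunday of its month.
1st Sunday of March 1998: 1998-03-01.
April 1998 — 1st Sunday is 1998-04-05.
May 1998 — 1st Sunday is 1998-05-03.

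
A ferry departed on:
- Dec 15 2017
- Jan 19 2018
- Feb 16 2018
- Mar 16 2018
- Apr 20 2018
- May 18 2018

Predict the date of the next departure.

Gaps: 35, 28, 28, 35, 28 days — a mix of 28 and 35. Every date is a Friday.
Each is the 3rd Friday of its month.
June 2018 — 3rd Friday is Jun 15 2018.

Jun 15 2018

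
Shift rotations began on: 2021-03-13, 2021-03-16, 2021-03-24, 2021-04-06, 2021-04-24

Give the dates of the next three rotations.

2021-05-17, 2021-06-14, 2021-07-17

The spacing grows by 5 each time: 3, 8, 13, 18 days.
Next gap: 23 days. 2021-04-24 + 23 days = 2021-05-17.
Next gap: 28 days. 2021-05-17 + 28 days = 2021-06-14.
Next gap: 33 days. 2021-06-14 + 33 days = 2021-07-17.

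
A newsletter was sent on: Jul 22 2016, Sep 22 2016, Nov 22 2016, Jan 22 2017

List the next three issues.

Mar 22 2017, May 22 2017, Jul 22 2017

The day-of-month is always 22 (62, 61, 61 days between events).
So this recurs on the 22nd of every 2 months.
Next: March 2017 → Mar 22 2017.
Next: May 2017 → May 22 2017.
July 2017: Jul 22 2017.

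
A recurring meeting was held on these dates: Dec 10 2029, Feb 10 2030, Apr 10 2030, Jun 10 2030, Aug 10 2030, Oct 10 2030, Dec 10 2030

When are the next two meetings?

The day-of-month is always 10 (62, 59, 61, 61, 61, 61 days between events).
So this recurs on the 10th of every 2 months.
February 2031: Feb 10 2031.
Next: April 2031 → Apr 10 2031.

Feb 10 2031, Apr 10 2031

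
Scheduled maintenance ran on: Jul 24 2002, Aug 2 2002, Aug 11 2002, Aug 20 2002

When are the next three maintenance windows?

Aug 29 2002, Sep 7 2002, Sep 16 2002

Every event comes 9 days after the last (9, 9, 9).
Aug 20 2002 + 9 days = Aug 29 2002.
Aug 29 2002 + 9 days = Sep 7 2002.
Sep 7 2002 + 9 days = Sep 16 2002.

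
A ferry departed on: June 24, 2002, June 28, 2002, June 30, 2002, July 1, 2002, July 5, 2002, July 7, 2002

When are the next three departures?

July 8, 2002; July 12, 2002; July 14, 2002

The gap pattern 4, 2, 1, 4, 2 repeats every 3 events.
These are the Mondays, Fridays and Sundays of each week.
The following Monday is July 8, 2002.
The following Friday is July 12, 2002.
Next Sunday: July 14, 2002.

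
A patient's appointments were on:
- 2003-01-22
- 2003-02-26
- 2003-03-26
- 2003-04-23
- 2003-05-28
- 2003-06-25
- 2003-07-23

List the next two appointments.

2003-08-27, 2003-09-24

These are Wednesdays at 28- or 35-day spacing (35, 28, 28, 35, 28, 28).
The pattern: 4th Wednesday of the month.
August 2003 — 4th Wednesday is 2003-08-27.
4th Wednesday of September 2003: 2003-09-24.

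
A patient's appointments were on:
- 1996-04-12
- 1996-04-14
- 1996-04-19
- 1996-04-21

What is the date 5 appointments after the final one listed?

1996-05-10

The gap pattern 2, 5, 2 repeats every 2 events.
These are the Fridays and Sundays of each week.
The following Friday is 1996-04-26.
The following Sunday is 1996-04-28.
The following Friday is 1996-05-03.
The following Sunday is 1996-05-05.
The following Friday is 1996-05-10.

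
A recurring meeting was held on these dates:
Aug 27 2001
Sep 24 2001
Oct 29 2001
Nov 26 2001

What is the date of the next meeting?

All Mondays; the gaps (28, 35, 28) vary with month length.
This is the last Monday of each month.
Last Monday of December 2001: Dec 31 2001.

Dec 31 2001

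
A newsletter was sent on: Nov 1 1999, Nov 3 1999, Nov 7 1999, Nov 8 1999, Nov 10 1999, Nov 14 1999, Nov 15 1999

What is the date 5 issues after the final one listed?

Nov 28 1999

Gaps: 2, 4, 1, 2, 4, 1 days — not constant, but cyclic with period 3.
The events fall on every Monday, Wednesday and Sunday.
The following Wednesday is Nov 17 1999.
The following Sunday is Nov 21 1999.
Next Monday: Nov 22 1999.
Next Wednesday: Nov 24 1999.
The following Sunday is Nov 28 1999.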